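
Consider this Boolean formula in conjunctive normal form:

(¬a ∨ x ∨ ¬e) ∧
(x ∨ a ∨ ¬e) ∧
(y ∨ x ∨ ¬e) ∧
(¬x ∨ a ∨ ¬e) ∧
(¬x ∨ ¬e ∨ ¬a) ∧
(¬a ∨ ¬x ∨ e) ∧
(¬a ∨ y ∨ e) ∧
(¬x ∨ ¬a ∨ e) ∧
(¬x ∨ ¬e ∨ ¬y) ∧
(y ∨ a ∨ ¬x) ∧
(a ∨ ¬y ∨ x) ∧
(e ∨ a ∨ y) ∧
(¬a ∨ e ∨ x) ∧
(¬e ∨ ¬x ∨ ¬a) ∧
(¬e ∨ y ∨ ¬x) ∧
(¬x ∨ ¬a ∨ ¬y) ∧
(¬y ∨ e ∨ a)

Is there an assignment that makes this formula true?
No

No, the formula is not satisfiable.

No assignment of truth values to the variables can make all 17 clauses true simultaneously.

The formula is UNSAT (unsatisfiable).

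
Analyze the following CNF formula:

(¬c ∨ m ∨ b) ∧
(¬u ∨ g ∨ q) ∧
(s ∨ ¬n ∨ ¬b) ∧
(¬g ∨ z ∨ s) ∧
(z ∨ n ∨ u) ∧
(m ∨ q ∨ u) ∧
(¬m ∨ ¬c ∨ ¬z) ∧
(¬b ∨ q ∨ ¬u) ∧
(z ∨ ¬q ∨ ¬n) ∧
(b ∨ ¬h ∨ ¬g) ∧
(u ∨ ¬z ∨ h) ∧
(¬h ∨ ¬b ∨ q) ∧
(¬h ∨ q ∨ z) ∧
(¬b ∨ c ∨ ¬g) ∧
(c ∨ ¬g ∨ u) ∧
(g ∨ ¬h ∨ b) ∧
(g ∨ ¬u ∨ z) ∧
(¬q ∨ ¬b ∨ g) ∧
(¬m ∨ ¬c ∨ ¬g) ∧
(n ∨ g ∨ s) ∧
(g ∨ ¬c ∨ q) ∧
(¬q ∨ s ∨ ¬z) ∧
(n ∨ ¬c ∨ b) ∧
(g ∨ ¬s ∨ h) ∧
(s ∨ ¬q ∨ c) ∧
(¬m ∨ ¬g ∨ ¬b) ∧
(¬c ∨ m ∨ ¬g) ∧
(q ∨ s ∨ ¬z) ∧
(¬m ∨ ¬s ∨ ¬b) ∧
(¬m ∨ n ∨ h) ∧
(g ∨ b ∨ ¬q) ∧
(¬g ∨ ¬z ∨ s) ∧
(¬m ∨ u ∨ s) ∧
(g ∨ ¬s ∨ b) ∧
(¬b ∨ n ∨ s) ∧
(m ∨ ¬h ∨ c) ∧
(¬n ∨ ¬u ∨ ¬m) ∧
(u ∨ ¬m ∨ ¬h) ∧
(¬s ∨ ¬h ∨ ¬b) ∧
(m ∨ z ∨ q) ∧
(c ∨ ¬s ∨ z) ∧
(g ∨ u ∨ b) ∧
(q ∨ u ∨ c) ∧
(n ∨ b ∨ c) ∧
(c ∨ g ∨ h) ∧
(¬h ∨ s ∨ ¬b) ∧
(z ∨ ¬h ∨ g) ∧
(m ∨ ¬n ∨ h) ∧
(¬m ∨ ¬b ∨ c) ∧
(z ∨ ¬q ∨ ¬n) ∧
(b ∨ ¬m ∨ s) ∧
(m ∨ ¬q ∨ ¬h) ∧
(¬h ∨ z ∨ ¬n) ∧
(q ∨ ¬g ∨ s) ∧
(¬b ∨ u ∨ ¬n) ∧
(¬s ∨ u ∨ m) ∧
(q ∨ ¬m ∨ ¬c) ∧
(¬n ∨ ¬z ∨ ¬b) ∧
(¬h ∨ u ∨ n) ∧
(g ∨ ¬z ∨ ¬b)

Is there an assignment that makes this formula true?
No

No, the formula is not satisfiable.

No assignment of truth values to the variables can make all 60 clauses true simultaneously.

The formula is UNSAT (unsatisfiable).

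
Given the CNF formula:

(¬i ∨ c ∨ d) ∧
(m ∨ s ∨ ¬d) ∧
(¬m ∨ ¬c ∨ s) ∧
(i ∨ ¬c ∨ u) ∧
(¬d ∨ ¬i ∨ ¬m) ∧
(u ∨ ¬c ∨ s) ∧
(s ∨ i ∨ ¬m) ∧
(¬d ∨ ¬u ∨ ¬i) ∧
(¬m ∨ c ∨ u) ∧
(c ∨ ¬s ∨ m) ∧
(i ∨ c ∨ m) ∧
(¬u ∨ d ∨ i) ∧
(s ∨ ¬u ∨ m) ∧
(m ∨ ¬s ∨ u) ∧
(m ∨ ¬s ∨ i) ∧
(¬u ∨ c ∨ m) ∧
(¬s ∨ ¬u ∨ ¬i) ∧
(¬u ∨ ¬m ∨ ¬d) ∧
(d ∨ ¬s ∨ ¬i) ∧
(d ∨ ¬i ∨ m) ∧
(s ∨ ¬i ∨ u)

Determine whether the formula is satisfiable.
No

No, the formula is not satisfiable.

No assignment of truth values to the variables can make all 21 clauses true simultaneously.

The formula is UNSAT (unsatisfiable).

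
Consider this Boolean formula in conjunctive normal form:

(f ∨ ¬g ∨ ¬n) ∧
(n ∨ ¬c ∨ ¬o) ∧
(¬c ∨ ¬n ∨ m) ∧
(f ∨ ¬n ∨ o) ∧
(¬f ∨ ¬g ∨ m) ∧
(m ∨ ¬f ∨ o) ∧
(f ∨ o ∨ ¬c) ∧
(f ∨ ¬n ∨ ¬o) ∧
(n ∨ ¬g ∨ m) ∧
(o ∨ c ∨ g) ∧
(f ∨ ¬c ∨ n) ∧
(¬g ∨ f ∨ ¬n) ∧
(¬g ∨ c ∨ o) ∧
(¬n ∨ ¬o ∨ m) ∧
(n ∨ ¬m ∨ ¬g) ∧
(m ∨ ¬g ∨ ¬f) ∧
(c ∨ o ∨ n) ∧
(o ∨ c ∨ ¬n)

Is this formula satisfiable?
Yes

Yes, the formula is satisfiable.

One satisfying assignment is: f=True, c=True, n=True, m=True, g=True, o=False

Verification: With this assignment, all 18 clauses evaluate to true.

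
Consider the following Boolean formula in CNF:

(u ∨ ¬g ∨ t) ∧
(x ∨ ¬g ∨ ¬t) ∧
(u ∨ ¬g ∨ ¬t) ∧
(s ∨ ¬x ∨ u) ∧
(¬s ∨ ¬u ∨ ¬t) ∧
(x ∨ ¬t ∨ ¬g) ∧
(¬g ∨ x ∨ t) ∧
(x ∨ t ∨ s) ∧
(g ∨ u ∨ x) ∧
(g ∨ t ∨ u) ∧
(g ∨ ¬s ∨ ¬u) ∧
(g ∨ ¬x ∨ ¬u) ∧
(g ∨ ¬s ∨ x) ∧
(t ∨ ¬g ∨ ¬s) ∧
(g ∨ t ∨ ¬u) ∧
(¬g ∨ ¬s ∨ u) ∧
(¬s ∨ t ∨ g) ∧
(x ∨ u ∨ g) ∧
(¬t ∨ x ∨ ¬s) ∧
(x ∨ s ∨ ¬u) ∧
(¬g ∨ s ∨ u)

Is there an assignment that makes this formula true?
Yes

Yes, the formula is satisfiable.

One satisfying assignment is: x=True, u=True, g=True, s=False, t=False

Verification: With this assignment, all 21 clauses evaluate to true.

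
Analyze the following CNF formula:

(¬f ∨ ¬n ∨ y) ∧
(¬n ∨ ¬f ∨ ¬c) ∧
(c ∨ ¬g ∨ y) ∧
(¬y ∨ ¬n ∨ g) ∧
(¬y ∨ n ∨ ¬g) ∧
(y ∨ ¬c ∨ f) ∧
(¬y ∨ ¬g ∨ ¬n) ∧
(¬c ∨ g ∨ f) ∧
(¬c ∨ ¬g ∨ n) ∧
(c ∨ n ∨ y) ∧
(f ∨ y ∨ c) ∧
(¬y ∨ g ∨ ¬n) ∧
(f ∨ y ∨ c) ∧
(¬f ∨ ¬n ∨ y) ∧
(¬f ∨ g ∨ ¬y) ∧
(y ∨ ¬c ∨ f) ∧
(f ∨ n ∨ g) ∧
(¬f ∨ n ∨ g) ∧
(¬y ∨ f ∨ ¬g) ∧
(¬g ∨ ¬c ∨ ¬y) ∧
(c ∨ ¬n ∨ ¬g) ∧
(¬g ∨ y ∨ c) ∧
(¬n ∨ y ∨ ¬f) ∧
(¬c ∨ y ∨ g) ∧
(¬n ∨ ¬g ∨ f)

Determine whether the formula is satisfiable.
No

No, the formula is not satisfiable.

No assignment of truth values to the variables can make all 25 clauses true simultaneously.

The formula is UNSAT (unsatisfiable).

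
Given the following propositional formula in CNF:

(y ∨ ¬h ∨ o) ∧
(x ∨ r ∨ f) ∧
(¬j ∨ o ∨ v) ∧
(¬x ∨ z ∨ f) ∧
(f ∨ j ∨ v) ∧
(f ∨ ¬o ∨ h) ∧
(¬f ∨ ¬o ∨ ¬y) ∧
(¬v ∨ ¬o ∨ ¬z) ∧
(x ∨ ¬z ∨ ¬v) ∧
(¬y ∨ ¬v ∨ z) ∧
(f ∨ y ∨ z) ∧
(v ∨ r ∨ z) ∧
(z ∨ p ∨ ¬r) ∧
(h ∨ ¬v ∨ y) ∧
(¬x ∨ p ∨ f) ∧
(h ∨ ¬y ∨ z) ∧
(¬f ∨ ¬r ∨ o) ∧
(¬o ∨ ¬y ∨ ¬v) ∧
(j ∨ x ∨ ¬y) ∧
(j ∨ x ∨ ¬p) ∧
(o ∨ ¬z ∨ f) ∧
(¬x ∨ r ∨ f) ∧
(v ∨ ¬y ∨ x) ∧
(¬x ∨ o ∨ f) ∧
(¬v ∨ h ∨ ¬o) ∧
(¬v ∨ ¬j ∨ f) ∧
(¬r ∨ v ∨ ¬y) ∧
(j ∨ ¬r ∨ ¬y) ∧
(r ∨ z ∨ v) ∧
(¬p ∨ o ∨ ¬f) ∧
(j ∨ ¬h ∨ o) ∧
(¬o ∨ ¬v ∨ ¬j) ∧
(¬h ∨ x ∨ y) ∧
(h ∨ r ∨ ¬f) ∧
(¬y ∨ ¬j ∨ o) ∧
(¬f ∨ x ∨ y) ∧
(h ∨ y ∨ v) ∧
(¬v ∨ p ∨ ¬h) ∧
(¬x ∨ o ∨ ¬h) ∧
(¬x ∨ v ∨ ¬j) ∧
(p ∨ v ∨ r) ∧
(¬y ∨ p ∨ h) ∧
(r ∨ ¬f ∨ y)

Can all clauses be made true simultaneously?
Yes

Yes, the formula is satisfiable.

One satisfying assignment is: z=True, j=False, x=True, y=False, h=True, p=False, f=True, r=True, o=True, v=False

Verification: With this assignment, all 43 clauses evaluate to true.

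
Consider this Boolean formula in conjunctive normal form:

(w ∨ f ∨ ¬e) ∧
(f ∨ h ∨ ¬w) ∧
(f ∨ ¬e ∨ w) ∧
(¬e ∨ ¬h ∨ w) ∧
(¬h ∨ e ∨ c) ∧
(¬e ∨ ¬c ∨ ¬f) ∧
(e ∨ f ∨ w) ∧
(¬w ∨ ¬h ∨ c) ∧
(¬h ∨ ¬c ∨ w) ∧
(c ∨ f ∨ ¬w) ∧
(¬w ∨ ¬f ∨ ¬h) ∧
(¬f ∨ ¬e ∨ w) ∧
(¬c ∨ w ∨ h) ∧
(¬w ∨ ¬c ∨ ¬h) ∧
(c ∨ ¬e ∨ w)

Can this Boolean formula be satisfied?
Yes

Yes, the formula is satisfiable.

One satisfying assignment is: w=False, f=True, e=False, c=False, h=False

Verification: With this assignment, all 15 clauses evaluate to true.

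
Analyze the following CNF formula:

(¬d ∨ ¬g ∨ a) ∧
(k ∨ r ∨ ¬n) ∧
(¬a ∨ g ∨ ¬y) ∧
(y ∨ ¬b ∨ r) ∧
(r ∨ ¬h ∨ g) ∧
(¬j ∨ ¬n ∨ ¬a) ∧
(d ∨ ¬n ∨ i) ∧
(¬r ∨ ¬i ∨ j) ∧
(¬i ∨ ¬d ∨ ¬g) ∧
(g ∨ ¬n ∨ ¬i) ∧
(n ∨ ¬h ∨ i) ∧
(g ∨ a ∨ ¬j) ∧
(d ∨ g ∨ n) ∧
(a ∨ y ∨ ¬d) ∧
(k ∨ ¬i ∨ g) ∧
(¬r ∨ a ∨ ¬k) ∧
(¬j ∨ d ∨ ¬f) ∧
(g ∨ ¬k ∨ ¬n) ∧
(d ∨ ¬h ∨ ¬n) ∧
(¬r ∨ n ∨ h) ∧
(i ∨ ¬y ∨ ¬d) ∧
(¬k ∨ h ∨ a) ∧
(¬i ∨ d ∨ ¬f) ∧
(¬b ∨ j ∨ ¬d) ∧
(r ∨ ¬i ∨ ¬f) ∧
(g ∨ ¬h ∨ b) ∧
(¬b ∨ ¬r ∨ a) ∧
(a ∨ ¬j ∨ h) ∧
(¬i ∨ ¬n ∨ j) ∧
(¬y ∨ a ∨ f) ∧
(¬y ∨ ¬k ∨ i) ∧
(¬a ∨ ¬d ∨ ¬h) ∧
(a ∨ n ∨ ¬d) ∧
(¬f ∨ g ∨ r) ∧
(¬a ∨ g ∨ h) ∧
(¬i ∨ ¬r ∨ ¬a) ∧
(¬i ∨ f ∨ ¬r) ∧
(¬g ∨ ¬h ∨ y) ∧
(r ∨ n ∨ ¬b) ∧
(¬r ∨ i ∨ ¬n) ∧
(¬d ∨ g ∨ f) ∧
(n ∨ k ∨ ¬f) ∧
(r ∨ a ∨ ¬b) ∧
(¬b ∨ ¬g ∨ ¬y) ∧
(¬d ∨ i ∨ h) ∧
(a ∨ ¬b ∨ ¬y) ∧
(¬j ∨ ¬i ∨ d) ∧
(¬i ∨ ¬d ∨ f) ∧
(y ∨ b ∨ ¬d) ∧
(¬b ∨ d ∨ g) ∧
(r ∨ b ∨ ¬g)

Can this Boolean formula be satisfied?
No

No, the formula is not satisfiable.

No assignment of truth values to the variables can make all 51 clauses true simultaneously.

The formula is UNSAT (unsatisfiable).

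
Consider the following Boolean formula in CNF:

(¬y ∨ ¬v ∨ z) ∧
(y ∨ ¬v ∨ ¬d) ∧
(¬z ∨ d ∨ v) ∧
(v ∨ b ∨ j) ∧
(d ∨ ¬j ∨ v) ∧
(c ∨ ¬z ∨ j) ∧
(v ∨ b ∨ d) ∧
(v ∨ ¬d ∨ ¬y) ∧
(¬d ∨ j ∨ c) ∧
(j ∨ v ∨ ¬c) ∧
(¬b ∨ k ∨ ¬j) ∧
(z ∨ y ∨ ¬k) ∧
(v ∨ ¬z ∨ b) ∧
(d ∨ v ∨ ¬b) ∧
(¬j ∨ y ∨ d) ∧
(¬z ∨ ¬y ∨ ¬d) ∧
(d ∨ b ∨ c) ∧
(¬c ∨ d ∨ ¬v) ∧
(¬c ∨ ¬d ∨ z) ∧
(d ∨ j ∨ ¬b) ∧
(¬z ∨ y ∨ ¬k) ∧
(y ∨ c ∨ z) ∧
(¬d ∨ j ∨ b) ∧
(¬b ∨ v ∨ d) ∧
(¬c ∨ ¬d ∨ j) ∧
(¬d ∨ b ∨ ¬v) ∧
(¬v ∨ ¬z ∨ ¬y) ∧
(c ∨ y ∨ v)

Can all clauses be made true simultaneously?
No

No, the formula is not satisfiable.

No assignment of truth values to the variables can make all 28 clauses true simultaneously.

The formula is UNSAT (unsatisfiable).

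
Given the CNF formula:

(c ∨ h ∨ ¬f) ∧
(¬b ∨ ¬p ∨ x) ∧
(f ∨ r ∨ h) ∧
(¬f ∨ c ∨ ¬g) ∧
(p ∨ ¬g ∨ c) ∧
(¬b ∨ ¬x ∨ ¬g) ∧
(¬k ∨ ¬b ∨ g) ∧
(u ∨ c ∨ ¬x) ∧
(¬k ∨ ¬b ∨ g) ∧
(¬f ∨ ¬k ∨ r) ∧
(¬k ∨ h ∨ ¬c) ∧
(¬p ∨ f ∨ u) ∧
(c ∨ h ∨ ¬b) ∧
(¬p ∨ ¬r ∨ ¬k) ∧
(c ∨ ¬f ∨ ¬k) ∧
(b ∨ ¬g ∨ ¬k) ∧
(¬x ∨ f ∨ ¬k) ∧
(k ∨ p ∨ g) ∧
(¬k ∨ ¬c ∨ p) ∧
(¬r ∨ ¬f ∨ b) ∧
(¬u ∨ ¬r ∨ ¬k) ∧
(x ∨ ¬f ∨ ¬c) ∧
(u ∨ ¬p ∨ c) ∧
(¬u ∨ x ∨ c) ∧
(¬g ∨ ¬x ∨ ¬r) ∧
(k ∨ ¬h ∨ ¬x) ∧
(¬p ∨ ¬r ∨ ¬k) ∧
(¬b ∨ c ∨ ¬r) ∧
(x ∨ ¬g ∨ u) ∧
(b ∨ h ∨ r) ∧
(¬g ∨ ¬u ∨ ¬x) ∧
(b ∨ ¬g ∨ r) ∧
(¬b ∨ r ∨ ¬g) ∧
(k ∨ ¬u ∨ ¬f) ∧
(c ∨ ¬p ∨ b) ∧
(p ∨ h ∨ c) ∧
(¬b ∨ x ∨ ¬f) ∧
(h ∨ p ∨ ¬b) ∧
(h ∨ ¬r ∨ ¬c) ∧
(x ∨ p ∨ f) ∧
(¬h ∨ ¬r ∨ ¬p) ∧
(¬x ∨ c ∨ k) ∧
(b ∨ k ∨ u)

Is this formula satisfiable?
Yes

Yes, the formula is satisfiable.

One satisfying assignment is: x=True, c=True, k=False, h=False, g=False, u=False, b=True, p=True, r=False, f=True

Verification: With this assignment, all 43 clauses evaluate to true.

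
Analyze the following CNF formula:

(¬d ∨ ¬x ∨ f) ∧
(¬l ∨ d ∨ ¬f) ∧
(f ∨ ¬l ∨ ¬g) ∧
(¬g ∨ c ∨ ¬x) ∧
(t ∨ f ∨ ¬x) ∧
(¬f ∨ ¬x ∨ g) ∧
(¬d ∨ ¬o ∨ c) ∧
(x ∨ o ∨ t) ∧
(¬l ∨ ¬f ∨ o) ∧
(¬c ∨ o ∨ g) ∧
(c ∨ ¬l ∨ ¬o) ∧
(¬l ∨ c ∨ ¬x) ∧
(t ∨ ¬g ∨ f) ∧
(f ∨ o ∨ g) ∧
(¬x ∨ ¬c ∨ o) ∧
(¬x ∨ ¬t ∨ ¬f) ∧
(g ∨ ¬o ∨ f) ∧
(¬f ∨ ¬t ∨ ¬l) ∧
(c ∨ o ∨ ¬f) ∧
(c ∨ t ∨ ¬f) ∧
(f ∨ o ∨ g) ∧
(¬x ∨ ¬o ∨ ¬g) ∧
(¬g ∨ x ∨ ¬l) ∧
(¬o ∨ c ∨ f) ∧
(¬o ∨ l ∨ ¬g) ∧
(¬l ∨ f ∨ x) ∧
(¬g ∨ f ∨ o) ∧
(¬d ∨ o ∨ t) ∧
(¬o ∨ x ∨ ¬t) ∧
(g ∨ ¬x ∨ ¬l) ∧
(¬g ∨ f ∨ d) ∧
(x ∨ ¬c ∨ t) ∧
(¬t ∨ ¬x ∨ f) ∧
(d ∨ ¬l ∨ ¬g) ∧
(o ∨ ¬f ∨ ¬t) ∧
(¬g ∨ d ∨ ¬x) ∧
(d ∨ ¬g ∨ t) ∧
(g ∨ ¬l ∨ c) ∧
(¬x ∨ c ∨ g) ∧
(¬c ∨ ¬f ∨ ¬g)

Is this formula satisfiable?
No

No, the formula is not satisfiable.

No assignment of truth values to the variables can make all 40 clauses true simultaneously.

The formula is UNSAT (unsatisfiable).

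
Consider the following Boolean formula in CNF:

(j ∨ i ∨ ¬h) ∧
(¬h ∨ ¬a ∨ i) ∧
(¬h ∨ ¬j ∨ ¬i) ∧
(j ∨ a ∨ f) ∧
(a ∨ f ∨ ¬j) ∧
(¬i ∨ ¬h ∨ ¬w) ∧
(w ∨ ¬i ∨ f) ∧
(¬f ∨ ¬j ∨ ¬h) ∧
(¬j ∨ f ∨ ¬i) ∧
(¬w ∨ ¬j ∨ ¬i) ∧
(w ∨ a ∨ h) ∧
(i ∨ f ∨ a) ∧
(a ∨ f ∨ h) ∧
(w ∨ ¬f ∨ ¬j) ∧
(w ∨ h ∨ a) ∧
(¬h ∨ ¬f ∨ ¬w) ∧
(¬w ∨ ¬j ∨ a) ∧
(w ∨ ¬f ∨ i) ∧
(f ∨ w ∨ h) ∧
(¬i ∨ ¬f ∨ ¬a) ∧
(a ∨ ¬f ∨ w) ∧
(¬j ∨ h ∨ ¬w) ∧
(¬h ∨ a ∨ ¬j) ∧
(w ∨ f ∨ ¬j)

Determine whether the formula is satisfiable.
Yes

Yes, the formula is satisfiable.

One satisfying assignment is: j=False, w=True, h=False, a=True, i=False, f=False

Verification: With this assignment, all 24 clauses evaluate to true.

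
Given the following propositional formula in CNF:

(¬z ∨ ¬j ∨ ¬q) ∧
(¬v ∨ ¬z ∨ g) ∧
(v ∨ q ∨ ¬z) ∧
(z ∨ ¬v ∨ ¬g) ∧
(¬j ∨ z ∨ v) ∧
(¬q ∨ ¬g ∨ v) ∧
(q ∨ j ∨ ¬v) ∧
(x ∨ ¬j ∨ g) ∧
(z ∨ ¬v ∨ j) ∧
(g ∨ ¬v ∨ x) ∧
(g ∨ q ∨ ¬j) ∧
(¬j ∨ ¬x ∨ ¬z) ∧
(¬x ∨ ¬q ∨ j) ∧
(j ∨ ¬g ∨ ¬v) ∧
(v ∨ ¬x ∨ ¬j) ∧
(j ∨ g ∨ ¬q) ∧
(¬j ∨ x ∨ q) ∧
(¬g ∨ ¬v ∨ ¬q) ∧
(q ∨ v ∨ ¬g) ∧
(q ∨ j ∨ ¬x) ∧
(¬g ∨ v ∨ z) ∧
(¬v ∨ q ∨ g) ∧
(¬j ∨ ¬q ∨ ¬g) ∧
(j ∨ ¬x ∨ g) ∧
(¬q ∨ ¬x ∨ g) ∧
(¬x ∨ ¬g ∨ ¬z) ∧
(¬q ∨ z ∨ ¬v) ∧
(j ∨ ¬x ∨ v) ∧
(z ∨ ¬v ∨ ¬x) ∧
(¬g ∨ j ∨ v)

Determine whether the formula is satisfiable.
Yes

Yes, the formula is satisfiable.

One satisfying assignment is: z=False, j=False, g=False, x=False, q=False, v=False

Verification: With this assignment, all 30 clauses evaluate to true.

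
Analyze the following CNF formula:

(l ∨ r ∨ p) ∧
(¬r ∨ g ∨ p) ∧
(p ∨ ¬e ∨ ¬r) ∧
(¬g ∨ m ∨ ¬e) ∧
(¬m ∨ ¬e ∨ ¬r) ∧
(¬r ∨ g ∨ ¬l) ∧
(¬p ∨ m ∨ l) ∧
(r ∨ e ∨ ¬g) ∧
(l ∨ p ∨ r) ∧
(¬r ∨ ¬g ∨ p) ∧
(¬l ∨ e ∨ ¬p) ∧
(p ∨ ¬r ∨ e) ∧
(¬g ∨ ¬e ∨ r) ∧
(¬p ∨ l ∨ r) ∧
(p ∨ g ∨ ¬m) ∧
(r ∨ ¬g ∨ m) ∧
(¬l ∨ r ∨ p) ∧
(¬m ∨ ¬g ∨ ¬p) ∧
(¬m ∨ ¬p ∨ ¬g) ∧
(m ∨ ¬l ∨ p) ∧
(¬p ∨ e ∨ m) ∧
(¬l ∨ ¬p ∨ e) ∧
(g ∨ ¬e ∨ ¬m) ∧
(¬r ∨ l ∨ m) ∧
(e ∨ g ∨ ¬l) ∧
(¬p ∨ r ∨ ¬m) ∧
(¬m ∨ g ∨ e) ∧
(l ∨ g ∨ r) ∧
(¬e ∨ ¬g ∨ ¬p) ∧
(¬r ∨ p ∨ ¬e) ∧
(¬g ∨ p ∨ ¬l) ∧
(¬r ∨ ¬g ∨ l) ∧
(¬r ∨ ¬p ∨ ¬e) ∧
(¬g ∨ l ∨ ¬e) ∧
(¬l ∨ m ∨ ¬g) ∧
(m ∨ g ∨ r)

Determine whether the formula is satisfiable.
No

No, the formula is not satisfiable.

No assignment of truth values to the variables can make all 36 clauses true simultaneously.

The formula is UNSAT (unsatisfiable).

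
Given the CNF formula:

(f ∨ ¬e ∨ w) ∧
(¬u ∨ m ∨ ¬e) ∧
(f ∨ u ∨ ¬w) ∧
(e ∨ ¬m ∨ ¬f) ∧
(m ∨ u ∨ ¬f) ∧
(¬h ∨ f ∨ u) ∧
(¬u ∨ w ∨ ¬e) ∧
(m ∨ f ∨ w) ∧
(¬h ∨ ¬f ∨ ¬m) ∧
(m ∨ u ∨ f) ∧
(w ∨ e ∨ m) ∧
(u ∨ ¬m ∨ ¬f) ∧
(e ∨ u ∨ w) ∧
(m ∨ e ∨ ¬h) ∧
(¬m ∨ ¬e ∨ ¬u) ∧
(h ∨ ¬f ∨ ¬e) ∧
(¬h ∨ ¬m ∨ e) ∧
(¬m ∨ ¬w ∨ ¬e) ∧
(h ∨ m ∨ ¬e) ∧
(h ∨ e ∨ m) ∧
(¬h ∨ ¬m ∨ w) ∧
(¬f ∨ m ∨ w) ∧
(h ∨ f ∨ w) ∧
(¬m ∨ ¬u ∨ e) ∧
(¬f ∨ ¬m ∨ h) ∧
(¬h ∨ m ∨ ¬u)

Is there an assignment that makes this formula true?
No

No, the formula is not satisfiable.

No assignment of truth values to the variables can make all 26 clauses true simultaneously.

The formula is UNSAT (unsatisfiable).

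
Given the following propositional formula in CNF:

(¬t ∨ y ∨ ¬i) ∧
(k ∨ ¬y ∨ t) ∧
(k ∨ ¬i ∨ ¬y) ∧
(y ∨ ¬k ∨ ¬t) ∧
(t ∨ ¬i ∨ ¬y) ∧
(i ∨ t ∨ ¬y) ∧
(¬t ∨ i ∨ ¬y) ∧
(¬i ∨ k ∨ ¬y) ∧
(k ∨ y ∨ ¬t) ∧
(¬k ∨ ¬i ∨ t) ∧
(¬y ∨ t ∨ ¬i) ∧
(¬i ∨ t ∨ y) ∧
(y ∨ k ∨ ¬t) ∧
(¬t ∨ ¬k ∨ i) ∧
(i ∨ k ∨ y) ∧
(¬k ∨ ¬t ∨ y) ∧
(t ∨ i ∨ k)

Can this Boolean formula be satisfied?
Yes

Yes, the formula is satisfiable.

One satisfying assignment is: i=False, t=False, y=False, k=True

Verification: With this assignment, all 17 clauses evaluate to true.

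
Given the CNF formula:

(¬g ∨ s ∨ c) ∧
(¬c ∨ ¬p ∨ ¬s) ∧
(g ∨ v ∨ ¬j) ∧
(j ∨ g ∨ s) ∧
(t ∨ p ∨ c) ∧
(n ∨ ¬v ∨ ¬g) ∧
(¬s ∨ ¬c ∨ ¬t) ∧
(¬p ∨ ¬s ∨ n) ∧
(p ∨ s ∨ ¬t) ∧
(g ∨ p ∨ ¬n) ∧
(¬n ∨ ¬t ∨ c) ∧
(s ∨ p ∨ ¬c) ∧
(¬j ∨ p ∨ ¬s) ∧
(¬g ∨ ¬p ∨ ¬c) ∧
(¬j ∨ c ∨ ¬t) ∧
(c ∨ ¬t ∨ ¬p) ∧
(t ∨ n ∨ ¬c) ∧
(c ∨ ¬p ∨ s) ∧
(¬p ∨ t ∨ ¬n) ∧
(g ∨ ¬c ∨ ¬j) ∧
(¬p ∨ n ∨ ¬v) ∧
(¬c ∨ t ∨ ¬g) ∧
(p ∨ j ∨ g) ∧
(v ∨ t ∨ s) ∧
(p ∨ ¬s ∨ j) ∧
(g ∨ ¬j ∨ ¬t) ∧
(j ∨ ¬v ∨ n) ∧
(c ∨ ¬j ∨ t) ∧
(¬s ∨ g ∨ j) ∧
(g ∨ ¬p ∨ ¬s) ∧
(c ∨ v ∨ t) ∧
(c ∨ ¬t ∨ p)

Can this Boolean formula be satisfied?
No

No, the formula is not satisfiable.

No assignment of truth values to the variables can make all 32 clauses true simultaneously.

The formula is UNSAT (unsatisfiable).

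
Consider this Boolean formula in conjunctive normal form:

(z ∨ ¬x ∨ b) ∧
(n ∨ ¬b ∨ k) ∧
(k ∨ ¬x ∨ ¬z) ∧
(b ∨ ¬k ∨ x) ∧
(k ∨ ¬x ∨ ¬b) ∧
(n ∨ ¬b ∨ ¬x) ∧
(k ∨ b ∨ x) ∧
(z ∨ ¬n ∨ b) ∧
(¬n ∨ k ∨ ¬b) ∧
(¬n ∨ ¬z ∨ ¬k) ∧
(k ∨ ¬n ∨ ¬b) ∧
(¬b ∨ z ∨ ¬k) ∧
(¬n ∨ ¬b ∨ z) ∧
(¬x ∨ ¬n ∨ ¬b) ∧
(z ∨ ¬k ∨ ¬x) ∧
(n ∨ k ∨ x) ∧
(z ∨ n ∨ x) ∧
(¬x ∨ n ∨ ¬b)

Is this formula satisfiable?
Yes

Yes, the formula is satisfiable.

One satisfying assignment is: b=False, k=True, n=False, z=True, x=True

Verification: With this assignment, all 18 clauses evaluate to true.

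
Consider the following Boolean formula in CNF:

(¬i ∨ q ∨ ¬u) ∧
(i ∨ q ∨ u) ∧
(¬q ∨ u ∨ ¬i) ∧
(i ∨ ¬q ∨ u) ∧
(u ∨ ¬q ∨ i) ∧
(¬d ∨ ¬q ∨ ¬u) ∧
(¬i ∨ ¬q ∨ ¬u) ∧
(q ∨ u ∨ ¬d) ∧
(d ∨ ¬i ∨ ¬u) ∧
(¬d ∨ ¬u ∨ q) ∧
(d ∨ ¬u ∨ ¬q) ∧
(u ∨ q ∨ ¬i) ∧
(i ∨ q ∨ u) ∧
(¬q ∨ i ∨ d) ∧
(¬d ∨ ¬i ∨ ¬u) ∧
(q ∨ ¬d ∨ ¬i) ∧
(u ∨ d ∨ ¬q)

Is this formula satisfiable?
Yes

Yes, the formula is satisfiable.

One satisfying assignment is: i=False, u=True, d=False, q=False

Verification: With this assignment, all 17 clauses evaluate to true.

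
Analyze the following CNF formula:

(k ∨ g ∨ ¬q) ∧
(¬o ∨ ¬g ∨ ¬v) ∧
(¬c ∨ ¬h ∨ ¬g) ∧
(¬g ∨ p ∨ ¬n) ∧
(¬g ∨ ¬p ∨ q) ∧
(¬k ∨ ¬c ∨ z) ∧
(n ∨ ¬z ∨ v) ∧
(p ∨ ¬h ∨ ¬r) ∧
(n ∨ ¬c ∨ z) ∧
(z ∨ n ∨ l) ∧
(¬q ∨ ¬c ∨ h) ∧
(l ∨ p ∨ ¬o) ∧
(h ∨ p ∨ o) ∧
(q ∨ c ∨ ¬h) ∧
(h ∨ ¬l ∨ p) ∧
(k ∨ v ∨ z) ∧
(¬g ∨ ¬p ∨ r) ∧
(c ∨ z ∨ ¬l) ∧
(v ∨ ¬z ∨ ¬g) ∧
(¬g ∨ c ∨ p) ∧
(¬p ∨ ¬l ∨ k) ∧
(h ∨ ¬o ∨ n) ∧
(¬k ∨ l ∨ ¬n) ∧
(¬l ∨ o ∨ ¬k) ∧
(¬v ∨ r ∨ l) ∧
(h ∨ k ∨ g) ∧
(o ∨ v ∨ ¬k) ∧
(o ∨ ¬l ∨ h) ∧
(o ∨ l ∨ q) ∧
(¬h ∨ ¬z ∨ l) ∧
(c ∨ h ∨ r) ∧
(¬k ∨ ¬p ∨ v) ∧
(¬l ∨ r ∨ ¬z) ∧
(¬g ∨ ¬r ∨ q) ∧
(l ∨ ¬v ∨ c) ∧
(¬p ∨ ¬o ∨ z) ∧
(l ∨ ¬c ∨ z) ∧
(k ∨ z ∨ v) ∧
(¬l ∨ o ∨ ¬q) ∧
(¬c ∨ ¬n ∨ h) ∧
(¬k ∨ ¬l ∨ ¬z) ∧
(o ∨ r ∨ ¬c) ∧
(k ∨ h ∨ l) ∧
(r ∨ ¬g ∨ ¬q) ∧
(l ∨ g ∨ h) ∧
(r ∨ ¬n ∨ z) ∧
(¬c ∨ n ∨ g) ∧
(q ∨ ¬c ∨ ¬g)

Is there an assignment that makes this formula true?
No

No, the formula is not satisfiable.

No assignment of truth values to the variables can make all 48 clauses true simultaneously.

The formula is UNSAT (unsatisfiable).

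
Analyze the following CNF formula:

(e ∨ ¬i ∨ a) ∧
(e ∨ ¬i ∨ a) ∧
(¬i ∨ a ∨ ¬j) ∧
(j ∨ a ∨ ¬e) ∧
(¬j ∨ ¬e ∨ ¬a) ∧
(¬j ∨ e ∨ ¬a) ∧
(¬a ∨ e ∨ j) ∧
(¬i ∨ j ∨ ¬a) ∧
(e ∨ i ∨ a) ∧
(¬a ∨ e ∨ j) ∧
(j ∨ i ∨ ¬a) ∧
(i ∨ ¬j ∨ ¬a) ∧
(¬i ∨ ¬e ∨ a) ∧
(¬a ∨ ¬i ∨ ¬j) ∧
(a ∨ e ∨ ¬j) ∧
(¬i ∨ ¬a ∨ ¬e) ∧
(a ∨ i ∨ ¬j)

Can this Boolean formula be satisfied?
No

No, the formula is not satisfiable.

No assignment of truth values to the variables can make all 17 clauses true simultaneously.

The formula is UNSAT (unsatisfiable).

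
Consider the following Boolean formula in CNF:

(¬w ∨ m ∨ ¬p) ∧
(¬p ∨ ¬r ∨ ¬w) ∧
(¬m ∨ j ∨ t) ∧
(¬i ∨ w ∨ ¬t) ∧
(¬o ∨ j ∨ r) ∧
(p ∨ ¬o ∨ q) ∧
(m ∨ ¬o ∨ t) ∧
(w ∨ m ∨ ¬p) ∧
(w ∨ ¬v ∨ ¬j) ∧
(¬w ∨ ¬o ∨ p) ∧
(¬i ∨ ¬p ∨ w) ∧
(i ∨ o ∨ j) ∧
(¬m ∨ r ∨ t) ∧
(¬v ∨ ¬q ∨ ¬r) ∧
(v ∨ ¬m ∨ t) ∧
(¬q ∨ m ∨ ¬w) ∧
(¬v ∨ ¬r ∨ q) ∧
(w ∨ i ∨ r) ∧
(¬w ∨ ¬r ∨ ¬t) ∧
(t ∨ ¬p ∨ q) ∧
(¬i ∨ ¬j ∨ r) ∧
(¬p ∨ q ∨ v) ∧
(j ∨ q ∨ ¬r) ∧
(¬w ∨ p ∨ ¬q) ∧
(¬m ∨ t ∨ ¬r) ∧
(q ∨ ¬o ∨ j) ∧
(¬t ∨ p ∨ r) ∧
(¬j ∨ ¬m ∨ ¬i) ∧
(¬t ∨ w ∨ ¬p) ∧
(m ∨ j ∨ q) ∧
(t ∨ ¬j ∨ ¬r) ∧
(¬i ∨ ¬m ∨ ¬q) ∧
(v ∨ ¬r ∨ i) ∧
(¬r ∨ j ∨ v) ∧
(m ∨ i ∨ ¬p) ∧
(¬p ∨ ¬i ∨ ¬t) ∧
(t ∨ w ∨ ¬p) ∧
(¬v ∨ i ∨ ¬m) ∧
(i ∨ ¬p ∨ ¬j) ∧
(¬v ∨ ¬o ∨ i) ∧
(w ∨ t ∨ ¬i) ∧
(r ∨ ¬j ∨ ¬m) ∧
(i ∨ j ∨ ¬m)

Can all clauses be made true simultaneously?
Yes

Yes, the formula is satisfiable.

One satisfying assignment is: q=False, o=False, r=False, m=False, v=False, t=False, i=False, p=False, w=True, j=True

Verification: With this assignment, all 43 clauses evaluate to true.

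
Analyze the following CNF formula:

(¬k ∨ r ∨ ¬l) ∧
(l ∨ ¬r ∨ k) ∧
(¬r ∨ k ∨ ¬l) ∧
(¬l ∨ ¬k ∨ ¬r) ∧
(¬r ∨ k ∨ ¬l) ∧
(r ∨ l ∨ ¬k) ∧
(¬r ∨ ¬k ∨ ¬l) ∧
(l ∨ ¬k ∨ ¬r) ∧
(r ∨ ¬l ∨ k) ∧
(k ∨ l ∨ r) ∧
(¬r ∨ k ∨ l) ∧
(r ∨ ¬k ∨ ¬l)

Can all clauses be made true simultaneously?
No

No, the formula is not satisfiable.

No assignment of truth values to the variables can make all 12 clauses true simultaneously.

The formula is UNSAT (unsatisfiable).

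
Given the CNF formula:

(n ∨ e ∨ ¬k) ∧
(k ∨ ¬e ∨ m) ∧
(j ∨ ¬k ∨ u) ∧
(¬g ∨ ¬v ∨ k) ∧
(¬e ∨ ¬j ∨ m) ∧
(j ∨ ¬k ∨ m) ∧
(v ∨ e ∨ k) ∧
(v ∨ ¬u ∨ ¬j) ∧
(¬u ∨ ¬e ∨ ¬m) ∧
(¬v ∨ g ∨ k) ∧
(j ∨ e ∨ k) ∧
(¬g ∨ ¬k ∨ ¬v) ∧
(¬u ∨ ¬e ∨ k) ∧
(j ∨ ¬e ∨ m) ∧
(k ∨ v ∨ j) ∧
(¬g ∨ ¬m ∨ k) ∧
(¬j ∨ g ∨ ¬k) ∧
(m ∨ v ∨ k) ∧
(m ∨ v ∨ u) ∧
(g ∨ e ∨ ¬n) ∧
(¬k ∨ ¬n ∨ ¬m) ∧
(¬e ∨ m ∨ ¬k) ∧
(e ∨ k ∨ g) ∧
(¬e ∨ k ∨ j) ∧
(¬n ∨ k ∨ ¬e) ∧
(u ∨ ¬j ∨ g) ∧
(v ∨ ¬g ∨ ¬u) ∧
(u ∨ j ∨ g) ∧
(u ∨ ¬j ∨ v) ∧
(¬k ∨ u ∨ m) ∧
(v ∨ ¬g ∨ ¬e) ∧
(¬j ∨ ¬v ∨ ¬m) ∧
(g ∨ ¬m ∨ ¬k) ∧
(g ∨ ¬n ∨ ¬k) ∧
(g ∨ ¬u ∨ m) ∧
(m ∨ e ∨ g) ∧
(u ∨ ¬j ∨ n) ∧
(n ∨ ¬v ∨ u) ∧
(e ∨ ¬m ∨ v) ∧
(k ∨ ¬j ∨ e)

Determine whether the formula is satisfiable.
No

No, the formula is not satisfiable.

No assignment of truth values to the variables can make all 40 clauses true simultaneously.

The formula is UNSAT (unsatisfiable).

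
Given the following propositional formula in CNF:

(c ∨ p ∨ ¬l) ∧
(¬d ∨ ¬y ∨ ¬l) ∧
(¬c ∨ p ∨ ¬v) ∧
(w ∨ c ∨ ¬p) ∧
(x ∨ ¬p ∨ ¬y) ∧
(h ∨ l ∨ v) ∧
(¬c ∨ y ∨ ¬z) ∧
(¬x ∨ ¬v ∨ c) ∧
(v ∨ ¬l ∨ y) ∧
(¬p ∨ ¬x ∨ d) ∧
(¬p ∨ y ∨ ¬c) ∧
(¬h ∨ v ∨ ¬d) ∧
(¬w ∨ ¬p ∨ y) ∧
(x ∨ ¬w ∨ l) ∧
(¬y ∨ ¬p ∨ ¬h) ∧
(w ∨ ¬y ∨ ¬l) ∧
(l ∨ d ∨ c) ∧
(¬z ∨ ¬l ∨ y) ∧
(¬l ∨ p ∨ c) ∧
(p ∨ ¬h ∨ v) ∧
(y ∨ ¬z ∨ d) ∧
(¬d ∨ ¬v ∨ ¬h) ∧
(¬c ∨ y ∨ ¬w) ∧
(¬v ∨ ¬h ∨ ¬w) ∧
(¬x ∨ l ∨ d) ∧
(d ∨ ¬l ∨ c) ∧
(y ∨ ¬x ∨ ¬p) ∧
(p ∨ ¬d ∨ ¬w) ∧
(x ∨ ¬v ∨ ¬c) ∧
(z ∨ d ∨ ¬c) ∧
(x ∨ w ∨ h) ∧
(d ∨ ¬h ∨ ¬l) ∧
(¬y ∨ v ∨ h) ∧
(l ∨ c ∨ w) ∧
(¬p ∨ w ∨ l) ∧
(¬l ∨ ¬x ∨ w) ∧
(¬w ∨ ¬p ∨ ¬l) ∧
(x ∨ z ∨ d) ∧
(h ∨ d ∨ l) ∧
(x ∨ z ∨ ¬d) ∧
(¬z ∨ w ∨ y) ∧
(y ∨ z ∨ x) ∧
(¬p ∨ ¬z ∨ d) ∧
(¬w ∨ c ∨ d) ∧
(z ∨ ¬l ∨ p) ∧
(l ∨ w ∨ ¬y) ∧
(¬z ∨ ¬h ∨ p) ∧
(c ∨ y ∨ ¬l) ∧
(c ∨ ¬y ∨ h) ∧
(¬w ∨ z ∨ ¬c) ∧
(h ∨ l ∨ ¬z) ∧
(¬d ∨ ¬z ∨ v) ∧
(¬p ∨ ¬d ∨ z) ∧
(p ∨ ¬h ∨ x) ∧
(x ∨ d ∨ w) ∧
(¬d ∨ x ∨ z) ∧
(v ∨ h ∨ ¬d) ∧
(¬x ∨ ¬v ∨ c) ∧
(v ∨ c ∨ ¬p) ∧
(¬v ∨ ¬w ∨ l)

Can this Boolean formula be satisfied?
No

No, the formula is not satisfiable.

No assignment of truth values to the variables can make all 60 clauses true simultaneously.

The formula is UNSAT (unsatisfiable).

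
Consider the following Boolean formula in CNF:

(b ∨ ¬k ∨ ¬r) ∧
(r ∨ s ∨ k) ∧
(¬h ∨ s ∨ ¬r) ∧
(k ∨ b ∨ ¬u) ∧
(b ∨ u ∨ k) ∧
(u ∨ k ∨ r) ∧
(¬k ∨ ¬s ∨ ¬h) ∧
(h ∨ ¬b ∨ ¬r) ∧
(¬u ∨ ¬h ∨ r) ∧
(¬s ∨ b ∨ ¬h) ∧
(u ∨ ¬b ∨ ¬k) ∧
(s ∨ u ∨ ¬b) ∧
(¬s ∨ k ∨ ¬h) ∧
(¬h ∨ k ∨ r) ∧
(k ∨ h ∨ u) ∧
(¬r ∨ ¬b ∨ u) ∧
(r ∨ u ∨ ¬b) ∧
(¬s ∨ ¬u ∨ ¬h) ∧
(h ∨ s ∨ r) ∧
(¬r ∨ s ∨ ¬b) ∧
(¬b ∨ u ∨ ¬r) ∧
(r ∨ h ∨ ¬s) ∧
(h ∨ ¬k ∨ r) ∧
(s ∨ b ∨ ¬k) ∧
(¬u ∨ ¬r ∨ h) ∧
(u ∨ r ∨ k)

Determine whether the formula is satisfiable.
No

No, the formula is not satisfiable.

No assignment of truth values to the variables can make all 26 clauses true simultaneously.

The formula is UNSAT (unsatisfiable).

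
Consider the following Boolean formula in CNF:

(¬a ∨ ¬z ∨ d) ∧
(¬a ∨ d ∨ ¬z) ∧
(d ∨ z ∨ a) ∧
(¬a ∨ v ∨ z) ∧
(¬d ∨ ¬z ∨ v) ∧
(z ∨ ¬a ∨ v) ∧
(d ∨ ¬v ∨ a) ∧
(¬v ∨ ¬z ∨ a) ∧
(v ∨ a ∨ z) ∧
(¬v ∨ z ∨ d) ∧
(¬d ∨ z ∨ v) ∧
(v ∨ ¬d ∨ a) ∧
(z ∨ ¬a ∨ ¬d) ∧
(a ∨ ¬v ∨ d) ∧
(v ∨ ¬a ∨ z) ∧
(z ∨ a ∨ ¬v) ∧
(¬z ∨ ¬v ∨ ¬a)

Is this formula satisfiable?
Yes

Yes, the formula is satisfiable.

One satisfying assignment is: z=True, d=False, v=False, a=False

Verification: With this assignment, all 17 clauses evaluate to true.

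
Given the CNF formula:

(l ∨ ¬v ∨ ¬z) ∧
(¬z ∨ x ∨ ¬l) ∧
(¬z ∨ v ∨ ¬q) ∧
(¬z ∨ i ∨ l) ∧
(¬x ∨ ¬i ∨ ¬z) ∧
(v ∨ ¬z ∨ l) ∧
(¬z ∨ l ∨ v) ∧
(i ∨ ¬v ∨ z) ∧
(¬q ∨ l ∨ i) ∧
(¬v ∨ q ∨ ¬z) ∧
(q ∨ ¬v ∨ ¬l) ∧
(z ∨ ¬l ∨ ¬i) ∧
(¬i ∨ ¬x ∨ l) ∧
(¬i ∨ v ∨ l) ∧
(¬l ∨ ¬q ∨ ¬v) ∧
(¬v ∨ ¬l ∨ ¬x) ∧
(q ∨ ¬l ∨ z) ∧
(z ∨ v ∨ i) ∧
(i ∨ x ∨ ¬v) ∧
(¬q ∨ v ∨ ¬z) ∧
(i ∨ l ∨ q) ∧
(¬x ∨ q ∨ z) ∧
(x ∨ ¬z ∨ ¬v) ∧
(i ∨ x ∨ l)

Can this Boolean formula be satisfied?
Yes

Yes, the formula is satisfiable.

One satisfying assignment is: v=False, l=True, z=True, q=False, x=True, i=False

Verification: With this assignment, all 24 clauses evaluate to true.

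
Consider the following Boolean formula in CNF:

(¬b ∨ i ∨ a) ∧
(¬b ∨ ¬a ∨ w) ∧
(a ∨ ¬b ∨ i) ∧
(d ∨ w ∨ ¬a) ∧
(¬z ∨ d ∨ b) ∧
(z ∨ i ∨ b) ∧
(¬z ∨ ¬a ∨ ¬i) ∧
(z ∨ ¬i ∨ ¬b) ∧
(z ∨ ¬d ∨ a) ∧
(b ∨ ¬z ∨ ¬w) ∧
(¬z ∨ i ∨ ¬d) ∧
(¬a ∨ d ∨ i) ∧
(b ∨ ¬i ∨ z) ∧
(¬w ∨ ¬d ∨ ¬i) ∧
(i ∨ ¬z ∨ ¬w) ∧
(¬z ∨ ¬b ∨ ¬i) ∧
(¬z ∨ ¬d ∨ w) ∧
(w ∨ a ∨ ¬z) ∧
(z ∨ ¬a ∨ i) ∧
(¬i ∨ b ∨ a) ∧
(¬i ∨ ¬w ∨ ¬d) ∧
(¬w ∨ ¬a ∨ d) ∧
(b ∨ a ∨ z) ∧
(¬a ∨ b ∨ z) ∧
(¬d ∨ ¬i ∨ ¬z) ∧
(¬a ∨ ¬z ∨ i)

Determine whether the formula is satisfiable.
No

No, the formula is not satisfiable.

No assignment of truth values to the variables can make all 26 clauses true simultaneously.

The formula is UNSAT (unsatisfiable).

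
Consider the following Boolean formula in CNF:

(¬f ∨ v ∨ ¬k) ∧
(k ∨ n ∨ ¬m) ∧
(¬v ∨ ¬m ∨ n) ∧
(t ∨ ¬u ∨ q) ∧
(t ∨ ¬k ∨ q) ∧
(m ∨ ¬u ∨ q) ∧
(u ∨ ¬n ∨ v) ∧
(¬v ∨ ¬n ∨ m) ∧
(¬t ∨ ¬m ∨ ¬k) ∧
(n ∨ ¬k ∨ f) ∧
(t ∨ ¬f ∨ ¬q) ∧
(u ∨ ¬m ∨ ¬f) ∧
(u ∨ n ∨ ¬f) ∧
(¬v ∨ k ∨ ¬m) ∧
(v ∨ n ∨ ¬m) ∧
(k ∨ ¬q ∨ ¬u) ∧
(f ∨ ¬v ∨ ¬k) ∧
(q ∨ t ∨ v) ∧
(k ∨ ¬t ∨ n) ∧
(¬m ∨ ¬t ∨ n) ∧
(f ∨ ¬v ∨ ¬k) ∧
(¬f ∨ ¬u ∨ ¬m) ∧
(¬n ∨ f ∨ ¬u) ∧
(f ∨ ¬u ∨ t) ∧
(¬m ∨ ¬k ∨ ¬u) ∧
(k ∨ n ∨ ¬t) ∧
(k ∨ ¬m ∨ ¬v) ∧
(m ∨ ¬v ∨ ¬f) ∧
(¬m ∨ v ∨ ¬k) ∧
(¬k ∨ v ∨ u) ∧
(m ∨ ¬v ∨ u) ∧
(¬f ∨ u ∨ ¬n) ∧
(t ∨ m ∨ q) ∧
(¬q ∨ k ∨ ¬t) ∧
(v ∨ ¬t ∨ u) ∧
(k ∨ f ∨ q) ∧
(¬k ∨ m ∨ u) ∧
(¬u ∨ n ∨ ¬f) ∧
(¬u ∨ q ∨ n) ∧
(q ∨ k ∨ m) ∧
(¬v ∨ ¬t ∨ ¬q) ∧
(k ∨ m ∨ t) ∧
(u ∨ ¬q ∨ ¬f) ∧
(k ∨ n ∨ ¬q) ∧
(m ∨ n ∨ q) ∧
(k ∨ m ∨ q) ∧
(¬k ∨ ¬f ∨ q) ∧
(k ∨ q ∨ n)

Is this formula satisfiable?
No

No, the formula is not satisfiable.

No assignment of truth values to the variables can make all 48 clauses true simultaneously.

The formula is UNSAT (unsatisfiable).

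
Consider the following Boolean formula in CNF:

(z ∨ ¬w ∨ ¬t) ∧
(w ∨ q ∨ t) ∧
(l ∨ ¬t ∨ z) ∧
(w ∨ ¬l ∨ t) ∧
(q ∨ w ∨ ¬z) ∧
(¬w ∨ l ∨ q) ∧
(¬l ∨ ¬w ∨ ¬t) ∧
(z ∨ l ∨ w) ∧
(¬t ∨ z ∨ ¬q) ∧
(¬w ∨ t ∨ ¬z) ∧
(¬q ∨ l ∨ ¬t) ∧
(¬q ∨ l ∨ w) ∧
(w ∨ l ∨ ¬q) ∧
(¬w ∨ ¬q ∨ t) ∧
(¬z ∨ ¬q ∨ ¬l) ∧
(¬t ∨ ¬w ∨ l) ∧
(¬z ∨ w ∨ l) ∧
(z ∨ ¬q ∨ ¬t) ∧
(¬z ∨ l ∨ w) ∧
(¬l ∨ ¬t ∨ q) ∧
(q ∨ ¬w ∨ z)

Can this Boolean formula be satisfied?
No

No, the formula is not satisfiable.

No assignment of truth values to the variables can make all 21 clauses true simultaneously.

The formula is UNSAT (unsatisfiable).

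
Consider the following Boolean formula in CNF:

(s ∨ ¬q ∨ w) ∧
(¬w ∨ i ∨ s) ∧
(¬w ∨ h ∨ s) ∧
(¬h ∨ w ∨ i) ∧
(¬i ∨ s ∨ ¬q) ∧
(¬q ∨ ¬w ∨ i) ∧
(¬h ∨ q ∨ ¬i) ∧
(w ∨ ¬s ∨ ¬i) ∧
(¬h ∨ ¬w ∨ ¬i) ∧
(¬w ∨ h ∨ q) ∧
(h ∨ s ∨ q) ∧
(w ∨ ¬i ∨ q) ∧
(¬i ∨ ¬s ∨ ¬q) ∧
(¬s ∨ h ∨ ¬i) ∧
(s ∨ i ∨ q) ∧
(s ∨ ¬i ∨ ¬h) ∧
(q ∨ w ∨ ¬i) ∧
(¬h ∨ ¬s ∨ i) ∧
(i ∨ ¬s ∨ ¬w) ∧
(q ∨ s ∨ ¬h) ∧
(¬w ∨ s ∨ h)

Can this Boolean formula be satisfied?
Yes

Yes, the formula is satisfiable.

One satisfying assignment is: s=True, i=False, w=False, h=False, q=False

Verification: With this assignment, all 21 clauses evaluate to true.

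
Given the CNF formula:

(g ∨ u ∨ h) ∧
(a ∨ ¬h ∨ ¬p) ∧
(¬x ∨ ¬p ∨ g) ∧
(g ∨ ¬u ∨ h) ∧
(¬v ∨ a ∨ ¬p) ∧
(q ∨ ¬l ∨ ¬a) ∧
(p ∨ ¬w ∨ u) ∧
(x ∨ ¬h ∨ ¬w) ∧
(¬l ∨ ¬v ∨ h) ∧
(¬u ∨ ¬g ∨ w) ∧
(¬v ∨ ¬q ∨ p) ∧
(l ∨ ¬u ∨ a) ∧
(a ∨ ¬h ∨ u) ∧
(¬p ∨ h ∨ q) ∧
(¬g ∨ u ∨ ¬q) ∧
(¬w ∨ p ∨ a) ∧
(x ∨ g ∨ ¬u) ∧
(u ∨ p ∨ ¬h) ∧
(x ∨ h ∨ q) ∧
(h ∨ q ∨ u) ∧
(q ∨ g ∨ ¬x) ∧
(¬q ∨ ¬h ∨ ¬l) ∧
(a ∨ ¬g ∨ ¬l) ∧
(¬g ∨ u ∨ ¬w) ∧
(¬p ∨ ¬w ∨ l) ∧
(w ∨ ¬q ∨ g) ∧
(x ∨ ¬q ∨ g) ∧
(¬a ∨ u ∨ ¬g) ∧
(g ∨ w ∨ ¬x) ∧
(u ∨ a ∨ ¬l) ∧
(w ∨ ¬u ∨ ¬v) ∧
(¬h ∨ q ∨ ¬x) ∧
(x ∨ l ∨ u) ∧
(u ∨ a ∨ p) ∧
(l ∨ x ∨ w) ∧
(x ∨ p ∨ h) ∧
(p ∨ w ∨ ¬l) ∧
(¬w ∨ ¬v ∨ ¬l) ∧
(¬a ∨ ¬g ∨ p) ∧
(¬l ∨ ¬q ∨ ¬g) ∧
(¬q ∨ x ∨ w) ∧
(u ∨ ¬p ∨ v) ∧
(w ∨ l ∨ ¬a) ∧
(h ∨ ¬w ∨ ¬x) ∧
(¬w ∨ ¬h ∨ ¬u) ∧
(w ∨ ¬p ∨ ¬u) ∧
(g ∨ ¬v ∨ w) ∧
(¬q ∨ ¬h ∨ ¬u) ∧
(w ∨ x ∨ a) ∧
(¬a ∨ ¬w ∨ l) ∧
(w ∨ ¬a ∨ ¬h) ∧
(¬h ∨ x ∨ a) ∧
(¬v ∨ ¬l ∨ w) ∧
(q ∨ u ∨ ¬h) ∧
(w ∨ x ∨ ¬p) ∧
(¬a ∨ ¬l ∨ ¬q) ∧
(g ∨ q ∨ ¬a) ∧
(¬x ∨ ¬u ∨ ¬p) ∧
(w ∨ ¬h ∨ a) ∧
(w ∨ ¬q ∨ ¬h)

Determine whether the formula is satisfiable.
No

No, the formula is not satisfiable.

No assignment of truth values to the variables can make all 60 clauses true simultaneously.

The formula is UNSAT (unsatisfiable).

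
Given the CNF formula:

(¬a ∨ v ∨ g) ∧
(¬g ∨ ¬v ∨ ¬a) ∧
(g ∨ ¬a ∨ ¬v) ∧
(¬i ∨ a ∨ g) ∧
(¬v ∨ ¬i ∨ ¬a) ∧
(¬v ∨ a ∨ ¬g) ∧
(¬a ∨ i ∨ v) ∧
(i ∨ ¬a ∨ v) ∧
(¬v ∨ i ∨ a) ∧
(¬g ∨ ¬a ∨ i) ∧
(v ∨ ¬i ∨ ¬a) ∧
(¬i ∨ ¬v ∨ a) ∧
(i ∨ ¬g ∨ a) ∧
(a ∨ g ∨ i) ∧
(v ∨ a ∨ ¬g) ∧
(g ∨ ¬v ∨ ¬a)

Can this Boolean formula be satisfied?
No

No, the formula is not satisfiable.

No assignment of truth values to the variables can make all 16 clauses true simultaneously.

The formula is UNSAT (unsatisfiable).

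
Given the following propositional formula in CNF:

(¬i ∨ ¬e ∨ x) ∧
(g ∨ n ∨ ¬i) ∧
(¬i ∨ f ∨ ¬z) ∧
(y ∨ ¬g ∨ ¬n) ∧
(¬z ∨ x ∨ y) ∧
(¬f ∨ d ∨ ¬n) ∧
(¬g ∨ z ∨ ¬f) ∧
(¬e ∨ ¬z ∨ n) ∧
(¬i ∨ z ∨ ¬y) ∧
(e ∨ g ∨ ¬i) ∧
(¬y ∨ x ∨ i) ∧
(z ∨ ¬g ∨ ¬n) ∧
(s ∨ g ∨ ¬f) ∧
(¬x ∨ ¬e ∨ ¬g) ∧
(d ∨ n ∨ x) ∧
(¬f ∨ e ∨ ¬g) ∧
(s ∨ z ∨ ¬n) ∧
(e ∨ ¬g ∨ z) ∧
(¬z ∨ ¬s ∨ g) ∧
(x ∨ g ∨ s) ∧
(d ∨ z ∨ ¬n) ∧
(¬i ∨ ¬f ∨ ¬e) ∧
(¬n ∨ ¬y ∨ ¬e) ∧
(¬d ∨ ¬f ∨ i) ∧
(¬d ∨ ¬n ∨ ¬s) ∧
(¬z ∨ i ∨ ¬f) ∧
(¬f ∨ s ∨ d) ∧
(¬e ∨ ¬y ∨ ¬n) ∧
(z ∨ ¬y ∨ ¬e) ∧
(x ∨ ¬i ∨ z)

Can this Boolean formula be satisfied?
Yes

Yes, the formula is satisfiable.

One satisfying assignment is: n=False, e=False, i=False, x=True, z=False, f=False, g=False, s=False, y=False, d=False

Verification: With this assignment, all 30 clauses evaluate to true.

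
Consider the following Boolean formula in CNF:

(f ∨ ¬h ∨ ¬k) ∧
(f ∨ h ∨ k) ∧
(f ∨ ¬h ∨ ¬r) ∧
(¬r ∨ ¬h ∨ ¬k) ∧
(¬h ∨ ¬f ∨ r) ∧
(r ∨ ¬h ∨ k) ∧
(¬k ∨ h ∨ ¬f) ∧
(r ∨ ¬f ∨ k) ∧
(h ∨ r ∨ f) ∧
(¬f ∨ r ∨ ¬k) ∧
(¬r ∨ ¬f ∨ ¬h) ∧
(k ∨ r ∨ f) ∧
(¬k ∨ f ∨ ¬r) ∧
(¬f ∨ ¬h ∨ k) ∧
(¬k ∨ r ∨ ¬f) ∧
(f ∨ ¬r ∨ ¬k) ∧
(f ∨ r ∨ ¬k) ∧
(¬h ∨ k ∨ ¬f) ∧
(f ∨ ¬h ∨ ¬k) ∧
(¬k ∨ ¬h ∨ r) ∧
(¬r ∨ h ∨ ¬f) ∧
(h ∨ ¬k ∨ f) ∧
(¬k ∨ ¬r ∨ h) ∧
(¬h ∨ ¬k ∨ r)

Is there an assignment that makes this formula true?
No

No, the formula is not satisfiable.

No assignment of truth values to the variables can make all 24 clauses true simultaneously.

The formula is UNSAT (unsatisfiable).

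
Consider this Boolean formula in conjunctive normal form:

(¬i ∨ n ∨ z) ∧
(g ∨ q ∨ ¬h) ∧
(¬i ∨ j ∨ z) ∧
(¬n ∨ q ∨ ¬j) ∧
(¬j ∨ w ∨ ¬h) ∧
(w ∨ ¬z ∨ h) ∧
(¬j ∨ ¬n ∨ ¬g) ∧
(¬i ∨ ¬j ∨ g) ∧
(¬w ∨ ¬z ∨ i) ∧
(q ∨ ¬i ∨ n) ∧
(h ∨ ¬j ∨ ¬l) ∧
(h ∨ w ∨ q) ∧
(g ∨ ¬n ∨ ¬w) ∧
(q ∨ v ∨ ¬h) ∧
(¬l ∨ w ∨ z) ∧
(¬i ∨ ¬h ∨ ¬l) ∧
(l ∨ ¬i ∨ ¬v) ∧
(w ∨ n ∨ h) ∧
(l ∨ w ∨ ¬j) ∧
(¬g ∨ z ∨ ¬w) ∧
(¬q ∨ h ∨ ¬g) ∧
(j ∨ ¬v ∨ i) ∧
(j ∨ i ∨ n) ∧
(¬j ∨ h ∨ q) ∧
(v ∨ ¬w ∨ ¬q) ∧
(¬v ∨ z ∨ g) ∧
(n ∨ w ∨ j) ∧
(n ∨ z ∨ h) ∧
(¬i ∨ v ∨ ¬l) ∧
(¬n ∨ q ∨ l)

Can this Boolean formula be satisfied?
Yes

Yes, the formula is satisfiable.

One satisfying assignment is: q=True, g=False, w=False, n=True, z=False, j=False, l=False, h=False, v=False, i=False

Verification: With this assignment, all 30 clauses evaluate to true.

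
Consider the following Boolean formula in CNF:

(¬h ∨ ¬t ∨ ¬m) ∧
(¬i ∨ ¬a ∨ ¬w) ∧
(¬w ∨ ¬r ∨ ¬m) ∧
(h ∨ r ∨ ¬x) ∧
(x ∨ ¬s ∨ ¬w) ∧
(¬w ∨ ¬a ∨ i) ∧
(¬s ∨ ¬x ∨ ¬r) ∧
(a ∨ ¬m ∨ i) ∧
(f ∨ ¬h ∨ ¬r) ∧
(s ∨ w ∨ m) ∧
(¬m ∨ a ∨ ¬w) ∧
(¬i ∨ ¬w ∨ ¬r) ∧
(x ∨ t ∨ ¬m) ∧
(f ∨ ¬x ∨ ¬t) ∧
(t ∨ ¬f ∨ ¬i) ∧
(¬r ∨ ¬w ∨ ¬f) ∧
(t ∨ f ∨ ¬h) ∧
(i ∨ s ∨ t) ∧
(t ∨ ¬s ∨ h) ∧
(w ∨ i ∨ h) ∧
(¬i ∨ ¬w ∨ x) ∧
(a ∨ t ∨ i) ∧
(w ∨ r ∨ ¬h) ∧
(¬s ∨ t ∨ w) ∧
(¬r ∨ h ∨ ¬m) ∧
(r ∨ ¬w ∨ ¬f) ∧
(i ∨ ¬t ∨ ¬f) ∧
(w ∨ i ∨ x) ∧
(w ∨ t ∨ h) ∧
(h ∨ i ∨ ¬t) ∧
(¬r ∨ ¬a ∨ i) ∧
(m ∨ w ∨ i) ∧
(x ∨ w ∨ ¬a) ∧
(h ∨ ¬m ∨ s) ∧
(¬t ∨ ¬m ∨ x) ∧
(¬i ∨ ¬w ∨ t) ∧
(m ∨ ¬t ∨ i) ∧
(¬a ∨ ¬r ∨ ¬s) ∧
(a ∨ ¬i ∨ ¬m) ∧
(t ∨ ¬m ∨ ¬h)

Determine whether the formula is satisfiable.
Yes

Yes, the formula is satisfiable.

One satisfying assignment is: x=False, f=False, h=False, m=False, s=True, a=False, r=False, i=True, t=True, w=False

Verification: With this assignment, all 40 clauses evaluate to true.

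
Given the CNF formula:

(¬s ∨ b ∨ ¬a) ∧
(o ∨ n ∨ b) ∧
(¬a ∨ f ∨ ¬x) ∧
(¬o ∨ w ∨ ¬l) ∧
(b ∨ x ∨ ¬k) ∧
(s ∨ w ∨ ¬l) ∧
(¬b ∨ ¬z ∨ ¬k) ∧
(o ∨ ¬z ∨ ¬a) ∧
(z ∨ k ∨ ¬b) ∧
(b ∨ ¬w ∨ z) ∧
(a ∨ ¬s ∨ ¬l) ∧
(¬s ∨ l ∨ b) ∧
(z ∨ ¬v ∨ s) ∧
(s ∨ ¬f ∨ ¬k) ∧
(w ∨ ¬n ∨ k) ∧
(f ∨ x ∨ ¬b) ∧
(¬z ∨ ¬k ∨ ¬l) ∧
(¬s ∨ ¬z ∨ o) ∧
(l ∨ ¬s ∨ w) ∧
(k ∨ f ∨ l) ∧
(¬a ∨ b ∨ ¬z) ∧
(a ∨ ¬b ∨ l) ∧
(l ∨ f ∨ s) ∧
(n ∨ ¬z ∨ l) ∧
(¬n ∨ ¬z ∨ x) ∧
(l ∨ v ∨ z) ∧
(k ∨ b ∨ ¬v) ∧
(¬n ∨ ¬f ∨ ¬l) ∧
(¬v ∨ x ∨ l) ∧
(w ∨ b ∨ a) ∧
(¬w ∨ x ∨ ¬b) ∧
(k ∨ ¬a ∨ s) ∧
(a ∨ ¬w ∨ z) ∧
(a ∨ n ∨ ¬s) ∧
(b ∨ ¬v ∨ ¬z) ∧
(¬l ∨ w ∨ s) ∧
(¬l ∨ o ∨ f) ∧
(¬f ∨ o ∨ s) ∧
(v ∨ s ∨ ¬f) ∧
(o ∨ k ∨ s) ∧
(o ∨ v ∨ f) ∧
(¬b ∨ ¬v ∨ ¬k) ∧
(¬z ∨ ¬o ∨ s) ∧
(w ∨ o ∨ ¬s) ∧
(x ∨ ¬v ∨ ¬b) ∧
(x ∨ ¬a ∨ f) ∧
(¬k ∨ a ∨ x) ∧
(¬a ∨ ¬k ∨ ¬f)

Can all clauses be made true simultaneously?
Yes

Yes, the formula is satisfiable.

One satisfying assignment is: f=True, k=False, x=True, w=True, n=True, o=True, z=True, a=True, v=False, l=False, b=True, s=True

Verification: With this assignment, all 48 clauses evaluate to true.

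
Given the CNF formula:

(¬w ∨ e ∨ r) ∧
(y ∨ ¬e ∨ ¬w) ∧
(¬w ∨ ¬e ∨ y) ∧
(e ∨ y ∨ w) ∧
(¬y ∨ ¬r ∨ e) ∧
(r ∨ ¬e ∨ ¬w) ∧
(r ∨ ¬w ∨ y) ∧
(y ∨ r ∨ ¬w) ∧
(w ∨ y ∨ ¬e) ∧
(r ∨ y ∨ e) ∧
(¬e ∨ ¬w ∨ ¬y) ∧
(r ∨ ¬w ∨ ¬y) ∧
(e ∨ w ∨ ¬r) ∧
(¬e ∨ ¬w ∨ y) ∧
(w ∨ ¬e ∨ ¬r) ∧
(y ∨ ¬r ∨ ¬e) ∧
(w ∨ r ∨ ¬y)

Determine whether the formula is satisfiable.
Yes

Yes, the formula is satisfiable.

One satisfying assignment is: w=True, e=False, r=True, y=False

Verification: With this assignment, all 17 clauses evaluate to true.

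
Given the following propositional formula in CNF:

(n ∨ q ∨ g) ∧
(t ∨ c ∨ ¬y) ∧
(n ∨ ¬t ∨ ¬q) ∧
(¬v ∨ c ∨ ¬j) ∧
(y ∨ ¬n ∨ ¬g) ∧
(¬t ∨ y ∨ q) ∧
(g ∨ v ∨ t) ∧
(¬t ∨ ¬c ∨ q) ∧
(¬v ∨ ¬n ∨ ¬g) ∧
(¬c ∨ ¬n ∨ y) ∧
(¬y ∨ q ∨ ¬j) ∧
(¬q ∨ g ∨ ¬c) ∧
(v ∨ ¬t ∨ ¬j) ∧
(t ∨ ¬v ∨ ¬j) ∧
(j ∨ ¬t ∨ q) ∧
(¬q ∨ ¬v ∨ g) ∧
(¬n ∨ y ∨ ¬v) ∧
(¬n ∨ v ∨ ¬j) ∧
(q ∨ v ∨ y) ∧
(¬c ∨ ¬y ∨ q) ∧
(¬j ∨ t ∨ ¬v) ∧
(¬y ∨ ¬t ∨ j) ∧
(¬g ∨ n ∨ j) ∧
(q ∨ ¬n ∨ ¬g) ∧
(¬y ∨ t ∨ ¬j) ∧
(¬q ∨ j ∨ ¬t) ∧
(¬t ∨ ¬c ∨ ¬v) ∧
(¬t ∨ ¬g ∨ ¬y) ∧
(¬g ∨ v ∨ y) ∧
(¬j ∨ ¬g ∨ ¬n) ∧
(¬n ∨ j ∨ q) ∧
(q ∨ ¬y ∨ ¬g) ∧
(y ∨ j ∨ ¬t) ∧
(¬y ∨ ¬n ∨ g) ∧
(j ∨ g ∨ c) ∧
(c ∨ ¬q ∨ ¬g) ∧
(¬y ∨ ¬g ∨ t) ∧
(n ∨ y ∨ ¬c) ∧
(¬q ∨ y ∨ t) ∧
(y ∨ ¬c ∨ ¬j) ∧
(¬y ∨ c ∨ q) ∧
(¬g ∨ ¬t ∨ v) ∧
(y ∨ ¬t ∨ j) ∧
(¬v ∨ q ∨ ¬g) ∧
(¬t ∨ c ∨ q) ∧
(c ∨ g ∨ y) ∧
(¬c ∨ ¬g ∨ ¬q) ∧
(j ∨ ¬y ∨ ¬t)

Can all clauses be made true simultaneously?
No

No, the formula is not satisfiable.

No assignment of truth values to the variables can make all 48 clauses true simultaneously.

The formula is UNSAT (unsatisfiable).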